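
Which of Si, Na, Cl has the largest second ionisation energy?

After 1 electron has been removed, what remains? Si⁺ still has 3 valence electrons; Na⁺ is the bare [Ne] core; Cl⁺ still has 6 valence electrons.
Core electrons are held far more tightly than valence electrons, so Na tops the IE_2 order.
Valence configurations: Si⁺ [Ne]3s²3p¹, Cl⁺ [Ne]3s²3p⁴.
Approximate IE_2 values (kJ/mol): Si 1577, Na 4562, Cl 2298.
So the second ionization energies run Si < Cl < Na.

Na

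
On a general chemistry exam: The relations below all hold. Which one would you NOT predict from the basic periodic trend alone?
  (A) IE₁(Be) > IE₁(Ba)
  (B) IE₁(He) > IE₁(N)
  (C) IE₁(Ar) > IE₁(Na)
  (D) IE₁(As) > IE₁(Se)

The general trend: first ionization energy increases across a period and decreases down a group.
(A) Be (period 2, group 2) vs Ba (period 6, group 2): the stated order agrees with the simple trend.
(B) He (period 1, group 18) vs N (period 2, group 15): the stated order agrees with the simple trend.
(C) Ar (period 3, group 18) vs Na (period 3, group 1): the stated order agrees with the simple trend.
(D) As (period 4, group 15) vs Se (period 4, group 16): the stated order contradicts the simple trend.
The exception is (D): Se (4p⁴) ionizes more easily than half-filled As (4p³).

(D)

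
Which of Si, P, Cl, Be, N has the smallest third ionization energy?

P

The third ionization energy removes an electron from the +2 ion. For each element: Si²⁺ still has 2 valence electrons; P²⁺ still has 3 valence electrons; Cl²⁺ still has 5 valence electrons; Be²⁺ is the bare [He] core; N²⁺ still has 3 valence electrons.
Core electrons are held far more tightly than valence electrons, so Be tops the IE_3 order.
Valence configurations: Si²⁺ [Ne]3s², P²⁺ [Ne]3s²3p¹, Cl²⁺ [Ne]3s²3p³, N²⁺ [He]2s²2p¹.
P²⁺ loses a lone 3p electron whereas Si²⁺ must break into a filled 3s² pair, so IE_3(Si) > IE_3(P) even though P has the higher nuclear charge.
Approximate IE_3 values (kJ/mol): Si 3232, P 2914, Cl 3822, Be 14849, N 4578.
Hence IE_3: P < Si < Cl < N < Be.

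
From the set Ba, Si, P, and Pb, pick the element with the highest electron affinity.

Adding an electron releases more energy for atoms nearer the top right (short of the noble gases).
Neither a single period nor a single group — weigh both effects.
Pb > Ba: Pb lies to the right of Ba in period 6, so the across-period effect alone puts Pb higher.
P > Pb: both effects reinforce here, so P is clearly the higher of the two.
Si > P: this pair runs against the simple trend — see the exception note.
Note the exception: Si has a higher electron affinity than P, contrary to the simple trend — adding an electron to P's half-filled 3p³ is unfavourable, so Si (3p²) has the more exothermic EA.
For reference (kJ/mol): Si 134, P 72, Ba 14, Pb 35.
The highest electron affinity among these belongs to Si.

Si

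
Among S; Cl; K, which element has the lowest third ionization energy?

S

After 2 electrons have been removed, what remains? S²⁺ still has 4 valence electrons; Cl²⁺ still has 5 valence electrons; K²⁺ is already 1 electron into the core.
Pulling an electron out of a noble-gas core costs far more than removing a remaining valence electron, so K sits at the high end of IE_3.
Valence configurations: S²⁺ [Ne]3s²3p², Cl²⁺ [Ne]3s²3p³.
Tabulated IE_3 (kJ/mol): S 3357, Cl 3822, K 4420.
So the third ionization energies run S < Cl < K.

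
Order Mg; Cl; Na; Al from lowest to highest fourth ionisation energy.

IE_4 is the cost of taking one more electron from the +3 cation: Mg³⁺ is already 1 electron into the core; Cl³⁺ still has 4 valence electrons; Na³⁺ is already 2 electrons into the core; Al³⁺ is the bare [Ne] core.
Breaking into a closed-shell core is much more expensive than removing a leftover valence electron — Na, Mg and Al have the largest IE_4 here.
Approximate IE_4 values (kJ/mol): Mg 10543, Cl 5159, Na 9543, Al 11577.
Putting it together, IE_4: Cl < Na < Mg < Al.

Cl, Na, Mg, Al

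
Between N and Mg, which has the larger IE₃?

The third ionization energy removes an electron from the +2 ion. For each element: N²⁺ still has 3 valence electrons; Mg²⁺ is the bare [Ne] core.
Breaking into a closed-shell core is much more expensive than removing a leftover valence electron — Mg has the largest IE_3 here.
Approximate IE_3 values (kJ/mol): N 4578, Mg 7733.
Hence IE_3: N < Mg.

Mg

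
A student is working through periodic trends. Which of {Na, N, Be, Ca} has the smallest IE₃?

N

IE_3 is the cost of taking one more electron from the +2 cation: Na²⁺ is already 1 electron into the core; N²⁺ still has 3 valence electrons; Be²⁺ is the bare [He] core; Ca²⁺ is the bare [Ar] core.
Breaking into a closed-shell core is much more expensive than removing a leftover valence electron — Ca, Na and Be have the largest IE_3 here.
Tabulated IE_3 (kJ/mol): Na 6910, N 4578, Be 14849, Ca 4912.
Putting it together, IE_3: N < Ca < Na < Be.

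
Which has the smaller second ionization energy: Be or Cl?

Be

The second ionization energy removes an electron from the +1 ion. For each element: Be⁺ still has 1 valence electron; Cl⁺ still has 6 valence electrons.
All are still removing valence electrons, so compare the +1 ions as you would atoms: IE_2 generally rises across a period (higher Z_eff) and falls down a group (larger shell), subject to the usual subshell exceptions.
Valence configurations: Be⁺ [He]2s¹, Cl⁺ [Ne]3s²3p⁴.
Tabulated IE_2 (kJ/mol): Be 1757, Cl 2298.
Putting it together, IE_2: Be < Cl.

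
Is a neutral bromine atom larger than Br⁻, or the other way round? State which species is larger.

Br⁻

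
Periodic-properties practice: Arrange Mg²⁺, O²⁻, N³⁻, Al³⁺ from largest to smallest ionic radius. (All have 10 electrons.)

N³⁻ > O²⁻ > Mg²⁺ > Al³⁺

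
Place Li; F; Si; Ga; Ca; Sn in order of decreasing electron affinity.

Adding an electron releases more energy for atoms nearer the top right (short of the noble gases).
These span different periods and groups, so the two trends combine.
Ga > Ca: Ga lies to the right of Ca in period 4, so the across-period effect alone puts Ga higher.
Li > Ga: the two effects oppose for this pair; the down-group effect wins (60 vs 29 kJ/mol).
Sn > Li: the two effects oppose for this pair; the across-period effect wins (107 vs 60 kJ/mol).
Si > Sn: Si sits above Sn in group 14, so the down-group effect alone puts Si higher.
F > Si: both effects reinforce here, so F is clearly the higher of the two.
Tabulated electron affinity (kJ/mol): Li 60, F 328, Si 134, Ca 2, Ga 29, Sn 107.
So from highest to lowest: F > Si > Sn > Li > Ga > Ca.

F > Si > Sn > Li > Ga > Ca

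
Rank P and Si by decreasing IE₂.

P > Si

The second ionization energy removes an electron from the +1 ion. For each element: P⁺ still has 4 valence electrons; Si⁺ still has 3 valence electrons.
All are still removing valence electrons, so compare the +1 ions as you would atoms: IE_2 generally rises across a period (higher Z_eff) and falls down a group (larger shell), subject to the usual subshell exceptions.
Valence configurations: P⁺ [Ne]3s²3p², Si⁺ [Ne]3s²3p¹.
Tabulated IE_2 (kJ/mol): P 1907, Si 1577.
So the second ionization energies run Si < P.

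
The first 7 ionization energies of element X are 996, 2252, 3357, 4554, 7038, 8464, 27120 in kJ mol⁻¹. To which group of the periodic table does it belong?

Group 16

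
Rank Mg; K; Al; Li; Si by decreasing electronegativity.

Li is in period 2, group 1; Mg is in period 3, group 2; Al is in period 3, group 13; Si is in period 3, group 14; K is in period 4, group 1.
Atoms toward the upper right of the periodic table pull bonding electrons most strongly.
Neither a single period nor a single group — weigh both effects.
Li > K: they share group 1; the group trend gives Li the larger value.
Mg > Li: the two effects oppose for this pair; the across-period effect wins (1.31 vs 0.98).
Al > Mg: both are in period 3; the period trend gives Al the larger value.
Si > Al: Si lies to the right of Al in period 3, so the across-period effect alone puts Si higher.
Approximate values (Pauling): Li 0.98, Mg 1.31, Al 1.61, Si 1.90, K 0.82.
So from highest to lowest: Si > Al > Mg > Li > K.

Si, Al, Mg, Li, K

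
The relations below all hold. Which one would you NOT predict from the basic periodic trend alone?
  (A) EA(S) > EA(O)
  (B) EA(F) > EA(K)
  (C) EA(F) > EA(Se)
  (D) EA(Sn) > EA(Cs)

(A)

The general trend: electron affinity increases across a period and decreases down a group.
(A) S (period 3, group 16) vs O (period 2, group 16): the stated order contradicts the simple trend.
(B) F (period 2, group 17) vs K (period 4, group 1): the stated order agrees with the simple trend.
(C) F (period 2, group 17) vs Se (period 4, group 16): the stated order agrees with the simple trend.
(D) Sn (period 5, group 14) vs Cs (period 6, group 1): the stated order agrees with the simple trend.
The exception is (A): the compact 2p subshell of O repels the added electron more than S's larger 3p does.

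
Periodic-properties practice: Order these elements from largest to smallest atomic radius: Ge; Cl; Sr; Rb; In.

Cl is in period 3, group 17; Ge is in period 4, group 14; Rb is in period 5, group 1; Sr is in period 5, group 2; In is in period 5, group 13.
Atomic radius shrinks across a period as nuclear charge pulls the same shell inward, and grows down a group as new shells are added.
These span different periods and groups, so the two trends combine.
Ge > Cl: relative to Cl, both the across-period and down-group shifts push Ge's atomic radius up.
In > Ge: relative to Ge, both the across-period and down-group shifts push In's atomic radius up.
Sr > In: Sr lies to the left of In in period 5, so the across-period effect alone puts Sr larger.
Rb > Sr: both are in period 5; the period trend gives Rb the larger value.
Approximate values (pm): Cl 99, Ge 121, Rb 210, Sr 185, In 142.
So from largest to smallest: Rb > Sr > In > Ge > Cl.

Rb > Sr > In > Ge > Cl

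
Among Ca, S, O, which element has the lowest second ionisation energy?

Ca

The second ionization energy removes an electron from the +1 ion. For each element: Ca⁺ still has 1 valence electron; S⁺ still has 5 valence electrons; O⁺ still has 5 valence electrons.
All are still removing valence electrons, so compare the +1 ions as you would atoms: IE_2 generally rises across a period (higher Z_eff) and falls down a group (larger shell), subject to the usual subshell exceptions.
Valence configurations: Ca⁺ [Ar]4s¹, S⁺ [Ne]3s²3p³, O⁺ [He]2s²2p³.
The numbers (kJ/mol): Ca 1145, S 2252, O 3388.
Overall IE_2 order: Ca < S < O.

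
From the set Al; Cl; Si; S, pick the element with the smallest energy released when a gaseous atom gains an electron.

Al

Al is in period 3, group 13; Si is in period 3, group 14; S is in period 3, group 16; Cl is in period 3, group 17.
Electron affinity generally becomes more exothermic across a period toward the halogens and less exothermic down a group.
All lie in period 3, so electron affinity increases left to right.
The smallest energy released when a gaseous atom gains an electron among these belongs to Al.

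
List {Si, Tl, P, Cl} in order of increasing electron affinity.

Tl, P, Si, Cl

Si is in period 3, group 14; P is in period 3, group 15; Cl is in period 3, group 17; Tl is in period 6, group 13.
Electron affinity generally becomes more exothermic across a period toward the halogens and less exothermic down a group.
Neither a single period nor a single group — weigh both effects.
P > Tl: both effects reinforce here, so P is clearly the higher of the two.
Si > P: this pair runs against the simple trend — see the exception note.
Cl > Si: both are in period 3; the period trend gives Cl the larger value.
Note the exception: Si has a higher electron affinity than P, contrary to the simple trend — adding an electron to P's half-filled 3p³ is unfavourable, so Si (3p²) has the more exothermic EA.
Approximate values (kJ/mol): Si 134, P 72, Cl 349, Tl 19.
So from lowest to highest: Tl < P < Si < Cl.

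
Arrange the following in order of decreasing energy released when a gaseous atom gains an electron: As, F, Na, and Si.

F > Si > As > Na

F is in period 2, group 17; Na is in period 3, group 1; Si is in period 3, group 14; As is in period 4, group 15.
EA tends to increase across a period and decrease down a group, though the pattern is less regular than for IE or radius.
Neither a single period nor a single group — weigh both effects.
As > Na: the two effects oppose for this pair; the across-period effect wins (78 vs 53 kJ/mol).
Si > As: period and group pull opposite ways; the down-group shift dominates (134 vs 78 kJ/mol).
F > Si: both effects reinforce here, so F is clearly the higher of the two.
Approximate values (kJ/mol): F 328, Na 53, Si 134, As 78.
So from highest to lowest: F > Si > As > Na.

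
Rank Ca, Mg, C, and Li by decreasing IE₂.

Li, C, Mg, Ca

IE_2 is the cost of taking one more electron from the +1 cation: Ca⁺ still has 1 valence electron; Mg⁺ still has 1 valence electron; C⁺ still has 3 valence electrons; Li⁺ is the bare [He] core.
Core electrons are held far more tightly than valence electrons, so Li tops the IE_2 order.
Valence configurations: Ca⁺ [Ar]4s¹, Mg⁺ [Ne]3s¹, C⁺ [He]2s²2p¹.
Approximate IE_2 values (kJ/mol): Ca 1145, Mg 1451, C 2353, Li 7298.
Putting it together, IE_2: Ca < Mg < C < Li.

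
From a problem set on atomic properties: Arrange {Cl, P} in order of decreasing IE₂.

IE_2 is the cost of taking one more electron from the +1 cation: Cl⁺ still has 6 valence electrons; P⁺ still has 4 valence electrons.
All are still removing valence electrons, so compare the +1 ions as you would atoms: IE_2 generally rises across a period (higher Z_eff) and falls down a group (larger shell), subject to the usual subshell exceptions.
Valence configurations: Cl⁺ [Ne]3s²3p⁴, P⁺ [Ne]3s²3p².
Tabulated IE_2 (kJ/mol): Cl 2298, P 1907.
Overall IE_2 order: P < Cl.

Cl > P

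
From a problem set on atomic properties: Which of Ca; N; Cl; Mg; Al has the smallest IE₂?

Consider each +1 ion: Ca⁺ still has 1 valence electron; N⁺ still has 4 valence electrons; Cl⁺ still has 6 valence electrons; Mg⁺ still has 1 valence electron; Al⁺ still has 2 valence electrons.
All are still removing valence electrons, so compare the +1 ions as you would atoms: IE_2 generally rises across a period (higher Z_eff) and falls down a group (larger shell), subject to the usual subshell exceptions.
Valence configurations: Ca⁺ [Ar]4s¹, N⁺ [He]2s²2p², Cl⁺ [Ne]3s²3p⁴, Mg⁺ [Ne]3s¹, Al⁺ [Ne]3s².
Tabulated IE_2 (kJ/mol): Ca 1145, N 2856, Cl 2298, Mg 1451, Al 1817.
Overall IE_2 order: Ca < Mg < Al < Cl < N.

Ca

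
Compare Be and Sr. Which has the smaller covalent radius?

Be is in period 2, group 2; Sr is in period 5, group 2.
Across a period the added protons contract the valence shell; down a group each new principal shell makes the atom larger.
All are in group 2, so atomic radius increases down the group.
So Be has the smaller covalent radius (Be < Sr).

Be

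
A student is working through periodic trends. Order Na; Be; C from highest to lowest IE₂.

After 1 electron has been removed, what remains? Na⁺ is the bare [Ne] core; Be⁺ still has 1 valence electron; C⁺ still has 3 valence electrons.
Breaking into a closed-shell core is much more expensive than removing a leftover valence electron — Na has the largest IE_2 here.
Valence configurations: Be⁺ [He]2s¹, C⁺ [He]2s²2p¹.
The numbers (kJ/mol): Na 4562, Be 1757, C 2353.
Putting it together, IE_2: Be < C < Na.

Na > C > Be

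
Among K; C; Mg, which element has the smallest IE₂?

Mg

IE_2 is the cost of taking one more electron from the +1 cation: K⁺ is the bare [Ar] core; C⁺ still has 3 valence electrons; Mg⁺ still has 1 valence electron.
Pulling an electron out of a noble-gas core costs far more than removing a remaining valence electron, so K sits at the high end of IE_2.
Valence configurations: C⁺ [He]2s²2p¹, Mg⁺ [Ne]3s¹.
Approximate IE_2 values (kJ/mol): K 3052, C 2353, Mg 1451.
Hence IE_2: Mg < C < K.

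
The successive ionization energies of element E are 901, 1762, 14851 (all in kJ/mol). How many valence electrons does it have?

2

Look for the largest jump between consecutive ionization energies: IE3/IE2 ≈ 8.4, far larger than any earlier ratio.
That jump marks the point where a core electron is being removed. So the atom has 2 valence electrons.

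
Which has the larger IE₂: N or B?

N

Consider each +1 ion: N⁺ still has 4 valence electrons; B⁺ still has 2 valence electrons.
All are still removing valence electrons, so compare the +1 ions as you would atoms: IE_2 generally rises across a period (higher Z_eff) and falls down a group (larger shell), subject to the usual subshell exceptions.
Valence configurations: N⁺ [He]2s²2p², B⁺ [He]2s².
Approximate IE_2 values (kJ/mol): N 2856, B 2427.
Hence IE_2: B < N.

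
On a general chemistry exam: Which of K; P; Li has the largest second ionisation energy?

Li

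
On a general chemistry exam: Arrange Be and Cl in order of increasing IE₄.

After 3 electrons have been removed, what remains? Be³⁺ is already 1 electron into the core; Cl³⁺ still has 4 valence electrons.
Core electrons are held far more tightly than valence electrons, so Be tops the IE_4 order.
Approximate IE_4 values (kJ/mol): Be 21007, Cl 5159.
Hence IE_4: Cl < Be.

Cl < Be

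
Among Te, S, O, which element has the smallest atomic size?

O

O is in period 2, group 16; S is in period 3, group 16; Te is in period 5, group 16.
Atomic radius shrinks across a period as nuclear charge pulls the same shell inward, and grows down a group as new shells are added.
All are in group 16, so atomic radius increases down the group.
The smallest atomic size among these belongs to O.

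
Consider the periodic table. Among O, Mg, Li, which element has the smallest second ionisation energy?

Mg

Consider each +1 ion: O⁺ still has 5 valence electrons; Mg⁺ still has 1 valence electron; Li⁺ is the bare [He] core.
Pulling an electron out of a noble-gas core costs far more than removing a remaining valence electron, so Li sits at the high end of IE_2.
Valence configurations: O⁺ [He]2s²2p³, Mg⁺ [Ne]3s¹.
Tabulated IE_2 (kJ/mol): O 3388, Mg 1451, Li 7298.
So the second ionization energies run Mg < O < Li.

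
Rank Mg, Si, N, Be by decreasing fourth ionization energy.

Be > Mg > N > Si

The fourth ionization energy removes an electron from the +3 ion. For each element: Mg³⁺ is already 1 electron into the core; Si³⁺ still has 1 valence electron; N³⁺ still has 2 valence electrons; Be³⁺ is already 1 electron into the core.
Core electrons are held far more tightly than valence electrons, so Mg and Be top the IE_4 order.
Valence configurations: Si³⁺ [Ne]3s¹, N³⁺ [He]2s².
The numbers (kJ/mol): Mg 10543, Si 4356, N 7475, Be 21007.
Hence IE_4: Si < N < Mg < Be.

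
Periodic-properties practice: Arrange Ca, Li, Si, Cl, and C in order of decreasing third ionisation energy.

Li > Ca > C > Cl > Si

Consider each +2 ion: Ca²⁺ is the bare [Ar] core; Li²⁺ is already 1 electron into the core; Si²⁺ still has 2 valence electrons; Cl²⁺ still has 5 valence electrons; C²⁺ still has 2 valence electrons.
Breaking into a closed-shell core is much more expensive than removing a leftover valence electron — Ca and Li have the largest IE_3 here.
Valence configurations: Si²⁺ [Ne]3s², Cl²⁺ [Ne]3s²3p³, C²⁺ [He]2s².
The numbers (kJ/mol): Ca 4912, Li 11815, Si 3232, Cl 3822, C 4620.
Overall IE_3 order: Si < Cl < C < Ca < Li.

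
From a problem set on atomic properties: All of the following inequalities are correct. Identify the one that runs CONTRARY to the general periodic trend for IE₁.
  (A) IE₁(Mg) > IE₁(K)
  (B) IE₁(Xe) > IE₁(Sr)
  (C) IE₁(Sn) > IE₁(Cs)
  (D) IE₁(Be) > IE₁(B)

(D)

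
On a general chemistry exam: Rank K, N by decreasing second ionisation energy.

K, N

After 1 electron has been removed, what remains? K⁺ is the bare [Ar] core; N⁺ still has 4 valence electrons.
Core electrons are held far more tightly than valence electrons, so K tops the IE_2 order.
The numbers (kJ/mol): K 3052, N 2856.
Putting it together, IE_2: N < K.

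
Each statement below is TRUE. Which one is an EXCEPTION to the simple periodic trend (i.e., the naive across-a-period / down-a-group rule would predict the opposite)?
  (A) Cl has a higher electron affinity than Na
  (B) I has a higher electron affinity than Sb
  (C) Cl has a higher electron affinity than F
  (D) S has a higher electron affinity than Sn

The general trend: electron affinity increases across a period and decreases down a group.
(A) Cl (period 3, group 17) vs Na (period 3, group 1): the stated order agrees with the simple trend.
(B) I (period 5, group 17) vs Sb (period 5, group 15): the stated order agrees with the simple trend.
(C) Cl (period 3, group 17) vs F (period 2, group 17): the stated order contradicts the simple trend.
(D) S (period 3, group 16) vs Sn (period 5, group 14): the stated order agrees with the simple trend.
The exception is (C): F's small 2p subshell makes the incoming electron feel strong e⁻–e⁻ repulsion, so Cl actually releases more energy on gaining an electron.

(C)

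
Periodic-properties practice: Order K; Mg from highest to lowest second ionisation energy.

After 1 electron has been removed, what remains? K⁺ is the bare [Ar] core; Mg⁺ still has 1 valence electron.
Breaking into a closed-shell core is much more expensive than removing a leftover valence electron — K has the largest IE_2 here.
The numbers (kJ/mol): K 3052, Mg 1451.
So the second ionization energies run Mg < K.

K > Mg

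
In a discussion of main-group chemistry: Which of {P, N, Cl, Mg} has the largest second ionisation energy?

N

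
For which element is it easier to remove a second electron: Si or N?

Si

After 1 electron has been removed, what remains? Si⁺ still has 3 valence electrons; N⁺ still has 4 valence electrons.
All are still removing valence electrons, so compare the +1 ions as you would atoms: IE_2 generally rises across a period (higher Z_eff) and falls down a group (larger shell), subject to the usual subshell exceptions.
Valence configurations: Si⁺ [Ne]3s²3p¹, N⁺ [He]2s²2p².
Tabulated IE_2 (kJ/mol): Si 1577, N 2856.
So the second ionization energies run Si < N.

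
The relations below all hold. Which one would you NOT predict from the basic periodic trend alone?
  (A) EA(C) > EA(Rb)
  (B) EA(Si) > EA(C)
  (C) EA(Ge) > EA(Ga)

The general trend: electron affinity increases across a period and decreases down a group.
(A) C (period 2, group 14) vs Rb (period 5, group 1): the stated order agrees with the simple trend.
(B) Si (period 3, group 14) vs C (period 2, group 14): the stated order contradicts the simple trend.
(C) Ge (period 4, group 14) vs Ga (period 4, group 13): the stated order agrees with the simple trend.
The exception is (B): Si's larger, more diffuse 3p orbitals accept an added electron slightly more readily than C's compact 2p.

(B)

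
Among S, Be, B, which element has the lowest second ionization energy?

Be

IE_2 is the cost of taking one more electron from the +1 cation: S⁺ still has 5 valence electrons; Be⁺ still has 1 valence electron; B⁺ still has 2 valence electrons.
All are still removing valence electrons, so compare the +1 ions as you would atoms: IE_2 generally rises across a period (higher Z_eff) and falls down a group (larger shell), subject to the usual subshell exceptions.
Valence configurations: S⁺ [Ne]3s²3p³, Be⁺ [He]2s¹, B⁺ [He]2s².
The numbers (kJ/mol): S 2252, Be 1757, B 2427.
Hence IE_2: Be < S < B.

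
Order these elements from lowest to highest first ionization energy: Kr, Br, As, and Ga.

Ga < As < Br < Kr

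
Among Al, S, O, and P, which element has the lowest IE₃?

After 2 electrons have been removed, what remains? Al²⁺ still has 1 valence electron; S²⁺ still has 4 valence electrons; O²⁺ still has 4 valence electrons; P²⁺ still has 3 valence electrons.
All are still removing valence electrons, so compare the +2 ions as you would atoms: IE_3 generally rises across a period (higher Z_eff) and falls down a group (larger shell), subject to the usual subshell exceptions.
Valence configurations: Al²⁺ [Ne]3s¹, S²⁺ [Ne]3s²3p², O²⁺ [He]2s²2p², P²⁺ [Ne]3s²3p¹.
Tabulated IE_3 (kJ/mol): Al 2745, S 3357, O 5300, P 2914.
Overall IE_3 order: Al < P < S < O.

Al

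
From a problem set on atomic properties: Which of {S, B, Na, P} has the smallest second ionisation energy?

Consider each +1 ion: S⁺ still has 5 valence electrons; B⁺ still has 2 valence electrons; Na⁺ is the bare [Ne] core; P⁺ still has 4 valence electrons.
Breaking into a closed-shell core is much more expensive than removing a leftover valence electron — Na has the largest IE_2 here.
Valence configurations: S⁺ [Ne]3s²3p³, B⁺ [He]2s², P⁺ [Ne]3s²3p².
Approximate IE_2 values (kJ/mol): S 2252, B 2427, Na 4562, P 1907.
So the second ionization energies run P < S < B < Na.

P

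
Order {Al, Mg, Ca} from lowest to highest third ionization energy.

Al < Ca < Mg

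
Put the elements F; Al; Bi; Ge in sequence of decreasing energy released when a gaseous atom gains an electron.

Electron affinity generally becomes more exothermic across a period toward the halogens and less exothermic down a group.
These span different periods and groups, so the two trends combine.
Bi > Al: the two effects oppose for this pair; the across-period effect wins (91 vs 42 kJ/mol).
Ge > Bi: the two effects oppose for this pair; the down-group effect wins (119 vs 91 kJ/mol).
F > Ge: both effects reinforce here, so F is clearly the higher of the two.
For reference (kJ/mol): F 328, Al 42, Ge 119, Bi 91.
So from highest to lowest: F > Ge > Bi > Al.

F > Ge > Bi > Al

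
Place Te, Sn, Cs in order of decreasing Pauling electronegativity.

Te, Sn, Cs

Sn is in period 5, group 14; Te is in period 5, group 16; Cs is in period 6, group 1.
Electronegativity increases across a period and decreases down a group, tracking effective nuclear charge and atomic size.
These span different periods and groups, so the two trends combine.
Sn > Cs: both effects reinforce here, so Sn is clearly the higher of the two.
Te > Sn: Te lies to the right of Sn in period 5, so the across-period effect alone puts Te higher.
Approximate values (Pauling): Sn 1.96, Te 2.10, Cs 0.79.
So from highest to lowest: Te > Sn > Cs.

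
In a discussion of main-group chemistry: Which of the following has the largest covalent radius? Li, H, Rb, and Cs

Atomic radius shrinks across a period as nuclear charge pulls the same shell inward, and grows down a group as new shells are added.
All are in group 1, so atomic radius increases down the group.
The largest covalent radius among these belongs to Cs.

Cs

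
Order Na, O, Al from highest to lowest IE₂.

Na > O > Al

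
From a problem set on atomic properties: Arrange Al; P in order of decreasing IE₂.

The second ionization energy removes an electron from the +1 ion. For each element: Al⁺ still has 2 valence electrons; P⁺ still has 4 valence electrons.
All are still removing valence electrons, so compare the +1 ions as you would atoms: IE_2 generally rises across a period (higher Z_eff) and falls down a group (larger shell), subject to the usual subshell exceptions.
Valence configurations: Al⁺ [Ne]3s², P⁺ [Ne]3s²3p².
Tabulated IE_2 (kJ/mol): Al 1817, P 1907.
Putting it together, IE_2: Al < P.

P > Al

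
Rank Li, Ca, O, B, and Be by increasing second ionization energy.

Consider each +1 ion: Li⁺ is the bare [He] core; Ca⁺ still has 1 valence electron; O⁺ still has 5 valence electrons; B⁺ still has 2 valence electrons; Be⁺ still has 1 valence electron.
Breaking into a closed-shell core is much more expensive than removing a leftover valence electron — Li has the largest IE_2 here.
Valence configurations: Ca⁺ [Ar]4s¹, O⁺ [He]2s²2p³, B⁺ [He]2s², Be⁺ [He]2s¹.
The numbers (kJ/mol): Li 7298, Ca 1145, O 3388, B 2427, Be 1757.
So the second ionization energies run Ca < Be < B < O < Li.

Ca < Be < B < O < Li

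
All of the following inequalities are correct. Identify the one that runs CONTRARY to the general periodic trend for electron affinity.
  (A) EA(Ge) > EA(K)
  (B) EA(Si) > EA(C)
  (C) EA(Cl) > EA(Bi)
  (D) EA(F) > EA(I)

(B)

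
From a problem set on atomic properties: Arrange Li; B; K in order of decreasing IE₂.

Li > K > B

IE_2 is the cost of taking one more electron from the +1 cation: Li⁺ is the bare [He] core; B⁺ still has 2 valence electrons; K⁺ is the bare [Ar] core.
Pulling an electron out of a noble-gas core costs far more than removing a remaining valence electron, so K and Li sit at the high end of IE_2.
The numbers (kJ/mol): Li 7298, B 2427, K 3052.
Putting it together, IE_2: B < K < Li.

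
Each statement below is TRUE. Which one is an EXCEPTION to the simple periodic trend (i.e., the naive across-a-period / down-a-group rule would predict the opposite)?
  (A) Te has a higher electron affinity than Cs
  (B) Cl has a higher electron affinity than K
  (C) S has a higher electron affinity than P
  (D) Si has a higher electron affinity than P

(D)

The general trend: electron affinity increases across a period and decreases down a group.
(A) Te (period 5, group 16) vs Cs (period 6, group 1): the stated order agrees with the simple trend.
(B) Cl (period 3, group 17) vs K (period 4, group 1): the stated order agrees with the simple trend.
(C) S (period 3, group 16) vs P (period 3, group 15): the stated order agrees with the simple trend.
(D) Si (period 3, group 14) vs P (period 3, group 15): the stated order contradicts the simple trend.
The exception is (D): adding an electron to P's half-filled 3p³ is unfavourable, so Si (3p²) has the more exothermic EA.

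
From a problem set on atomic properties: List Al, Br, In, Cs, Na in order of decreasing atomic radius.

Radius decreases left→right (rising Z_eff, same n) and increases top→bottom (higher n).
Neither a single period nor a single group — weigh both effects.
Al > Br: period and group pull opposite ways; the across-period shift dominates (126 vs 114 pm).
In > Al: In sits below Al in group 13, so the down-group effect alone puts In larger.
Na > In: period and group pull opposite ways; the across-period shift dominates (155 vs 142 pm).
Cs > Na: Cs sits below Na in group 1, so the down-group effect alone puts Cs larger.
Approximate values (pm): Na 155, Al 126, Br 114, In 142, Cs 232.
So from largest to smallest: Cs > Na > In > Al > Br.

Cs > Na > In > Al > Br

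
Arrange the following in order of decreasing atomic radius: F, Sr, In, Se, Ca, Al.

Sr > Ca > In > Al > Se > F

F is in period 2, group 17; Al is in period 3, group 13; Ca is in period 4, group 2; Se is in period 4, group 16; Sr is in period 5, group 2; In is in period 5, group 13.
Moving right in a period, electrons are added to the same shell under a stronger nuclear pull, so atoms get smaller; moving down, a new shell is opened and atoms get larger.
These span different periods and groups, so the two trends combine.
Se > F: relative to F, both the across-period and down-group shifts push Se's atomic radius up.
Al > Se: period and group pull opposite ways; the across-period shift dominates (126 vs 116 pm).
In > Al: they share group 13; the group trend gives In the larger value.
Ca > In: period and group pull opposite ways; the across-period shift dominates (171 vs 142 pm).
Sr > Ca: they share group 2; the group trend gives Sr the larger value.
Approximate values (pm): F 64, Al 126, Ca 171, Se 116, Sr 185, In 142.
So from largest to smallest: Sr > Ca > In > Al > Se > F.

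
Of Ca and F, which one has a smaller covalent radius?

F

F is in period 2, group 17; Ca is in period 4, group 2.
Across a period the added protons contract the valence shell; down a group each new principal shell makes the atom larger.
Neither a single period nor a single group — weigh both effects.
Ca > F: relative to F, both the across-period and down-group shifts push Ca's atomic radius up.
Tabulated atomic radius (pm): F 64, Ca 171.
So F has the smaller covalent radius (F < Ca).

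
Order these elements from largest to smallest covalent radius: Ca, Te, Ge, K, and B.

Across a period the added protons contract the valence shell; down a group each new principal shell makes the atom larger.
Here both period and group differ, so the two effects have to be weighed against each other.
Ge > B: the two effects oppose for this pair; the down-group effect wins (121 vs 85 pm).
Te > Ge: the two effects oppose for this pair; the down-group effect wins (136 vs 121 pm).
Ca > Te: the two effects oppose for this pair; the across-period effect wins (171 vs 136 pm).
K > Ca: K lies to the left of Ca in period 4, so the across-period effect alone puts K larger.
For reference (pm): B 85, K 196, Ca 171, Ge 121, Te 136.
So from largest to smallest: K > Ca > Te > Ge > B.

K > Ca > Te > Ge > B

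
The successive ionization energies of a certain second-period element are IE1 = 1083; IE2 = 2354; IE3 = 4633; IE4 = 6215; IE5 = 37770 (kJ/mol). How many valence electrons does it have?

4

Look for the largest jump between consecutive ionization energies: IE5/IE4 ≈ 6.1, far larger than any earlier ratio.
That jump marks the point where a core electron is being removed. So the atom has 4 valence electrons.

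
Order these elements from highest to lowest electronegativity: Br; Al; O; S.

O > Br > S > Al

O is in period 2, group 16; Al is in period 3, group 13; S is in period 3, group 16; Br is in period 4, group 17.
EN rises left→right (higher Z_eff, smaller atoms) and falls top→bottom (larger, more shielded atoms).
Here both period and group differ, so the two effects have to be weighed against each other.
S > Al: S lies to the right of Al in period 3, so the across-period effect alone puts S higher.
Br > S: period and group pull opposite ways; the across-period shift dominates (2.96 vs 2.58).
O > Br: the two effects oppose for this pair; the down-group effect wins (3.44 vs 2.96).
Approximate values (Pauling): O 3.44, Al 1.61, S 2.58, Br 2.96.
So from highest to lowest: O > Br > S > Al.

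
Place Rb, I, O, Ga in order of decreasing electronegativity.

O > I > Ga > Rb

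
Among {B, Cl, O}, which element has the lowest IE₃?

B

Consider each +2 ion: B²⁺ still has 1 valence electron; Cl²⁺ still has 5 valence electrons; O²⁺ still has 4 valence electrons.
All are still removing valence electrons, so compare the +2 ions as you would atoms: IE_3 generally rises across a period (higher Z_eff) and falls down a group (larger shell), subject to the usual subshell exceptions.
Valence configurations: B²⁺ [He]2s¹, Cl²⁺ [Ne]3s²3p³, O²⁺ [He]2s²2p².
Tabulated IE_3 (kJ/mol): B 3660, Cl 3822, O 5300.
So the third ionization energies run B < Cl < O.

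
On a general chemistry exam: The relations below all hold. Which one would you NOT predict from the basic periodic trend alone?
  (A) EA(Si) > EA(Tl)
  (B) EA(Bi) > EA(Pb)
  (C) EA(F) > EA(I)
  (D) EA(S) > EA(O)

The general trend: electron affinity increases across a period and decreases down a group.
(A) Si (period 3, group 14) vs Tl (period 6, group 13): the stated order agrees with the simple trend.
(B) Bi (period 6, group 15) vs Pb (period 6, group 14): the stated order agrees with the simple trend.
(C) F (period 2, group 17) vs I (period 5, group 17): the stated order agrees with the simple trend.
(D) S (period 3, group 16) vs O (period 2, group 16): the stated order contradicts the simple trend.
The exception is (D): the compact 2p subshell of O repels the added electron more than S's larger 3p does.

(D)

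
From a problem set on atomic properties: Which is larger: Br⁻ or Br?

Br⁻

Forming Br⁻ adds 1 electron to Br. More electron–electron repulsion in the same shell, with unchanged nuclear charge, lets the cloud expand.
An anion is larger than its parent atom: Br⁻ > Br.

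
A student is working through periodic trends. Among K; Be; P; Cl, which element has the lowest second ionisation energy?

Consider each +1 ion: K⁺ is the bare [Ar] core; Be⁺ still has 1 valence electron; P⁺ still has 4 valence electrons; Cl⁺ still has 6 valence electrons.
Core electrons are held far more tightly than valence electrons, so K tops the IE_2 order.
Valence configurations: Be⁺ [He]2s¹, P⁺ [Ne]3s²3p², Cl⁺ [Ne]3s²3p⁴.
The numbers (kJ/mol): K 3052, Be 1757, P 1907, Cl 2298.
Putting it together, IE_2: Be < P < Cl < K.

Be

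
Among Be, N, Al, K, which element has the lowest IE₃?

The third ionization energy removes an electron from the +2 ion. For each element: Be²⁺ is the bare [He] core; N²⁺ still has 3 valence electrons; Al²⁺ still has 1 valence electron; K²⁺ is already 1 electron into the core.
Usually core removal costs more than valence removal, but here the competition is close: a tightly held n=2 valence electron can cost more to remove than an n=3 core electron, so the actual values have to decide it.
Valence configurations: N²⁺ [He]2s²2p¹, Al²⁺ [Ne]3s¹.
Approximate IE_3 values (kJ/mol): Be 14849, N 4578, Al 2745, K 4420.
Putting it together, IE_3: Al < K < N < Be.

Al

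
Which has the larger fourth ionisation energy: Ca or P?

After 3 electrons have been removed, what remains? Ca³⁺ is already 1 electron into the core; P³⁺ still has 2 valence electrons.
Breaking into a closed-shell core is much more expensive than removing a leftover valence electron — Ca has the largest IE_4 here.
Approximate IE_4 values (kJ/mol): Ca 6491, P 4964.
So the fourth ionization energies run P < Ca.

Ca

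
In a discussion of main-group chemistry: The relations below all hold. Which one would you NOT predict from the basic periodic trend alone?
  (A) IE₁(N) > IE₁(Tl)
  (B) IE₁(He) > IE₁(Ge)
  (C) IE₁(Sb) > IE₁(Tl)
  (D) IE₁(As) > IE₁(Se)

(D)

The general trend: IE₁ increases across a period and decreases down a group.
(A) N (period 2, group 15) vs Tl (period 6, group 13): the stated order agrees with the simple trend.
(B) He (period 1, group 18) vs Ge (period 4, group 14): the stated order agrees with the simple trend.
(C) Sb (period 5, group 15) vs Tl (period 6, group 13): the stated order agrees with the simple trend.
(D) As (period 4, group 15) vs Se (period 4, group 16): the stated order contradicts the simple trend.
The exception is (D): Se (4p⁴) ionizes more easily than half-filled As (4p³).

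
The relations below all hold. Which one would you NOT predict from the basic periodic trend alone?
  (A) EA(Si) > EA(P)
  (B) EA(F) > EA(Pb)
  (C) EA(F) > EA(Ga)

(A)

The general trend: electron affinity increases across a period and decreases down a group.
(A) Si (period 3, group 14) vs P (period 3, group 15): the stated order contradicts the simple trend.
(B) F (period 2, group 17) vs Pb (period 6, group 14): the stated order agrees with the simple trend.
(C) F (period 2, group 17) vs Ga (period 4, group 13): the stated order agrees with the simple trend.
The exception is (A): adding an electron to P's half-filled 3p³ is unfavourable, so Si (3p²) has the more exothermic EA.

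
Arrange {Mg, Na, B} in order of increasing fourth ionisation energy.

Na, Mg, B

IE_4 is the cost of taking one more electron from the +3 cation: Mg³⁺ is already 1 electron into the core; Na³⁺ is already 2 electrons into the core; B³⁺ is the bare [He] core.
All of these are removing an electron from a noble-gas core or deeper; the smaller core (lower principal quantum number) is held far more tightly, and within a period the higher nuclear charge binds the same core more tightly.
Tabulated IE_4 (kJ/mol): Mg 10543, Na 9543, B 25026.
So the fourth ionization energies run Na < Mg < B.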